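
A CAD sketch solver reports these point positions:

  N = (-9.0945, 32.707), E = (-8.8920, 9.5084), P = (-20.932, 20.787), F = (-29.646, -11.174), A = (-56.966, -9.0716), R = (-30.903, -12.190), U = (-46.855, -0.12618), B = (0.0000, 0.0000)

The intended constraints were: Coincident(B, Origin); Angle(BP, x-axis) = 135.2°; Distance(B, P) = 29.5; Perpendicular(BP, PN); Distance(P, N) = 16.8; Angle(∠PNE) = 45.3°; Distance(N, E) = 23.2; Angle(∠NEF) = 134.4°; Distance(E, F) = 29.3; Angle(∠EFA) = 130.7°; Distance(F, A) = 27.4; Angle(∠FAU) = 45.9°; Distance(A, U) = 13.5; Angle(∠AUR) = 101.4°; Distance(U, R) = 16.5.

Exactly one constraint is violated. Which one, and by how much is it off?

Distance(U, R) = 16.5 — off by 3.50.

B = (0.00, 0.00) ✓; BP at 135.2° ✓; |BP| = 29.50 ✓; ∠(BP, PN) = 90.00° ✓; |PN| = 16.80 ✓; ∠PNE = 45.30° ✓; |NE| = 23.20 ✓; ∠NEF = 134.4° ✓; |EF| = 29.30 ✓; ∠EFA = 130.7° ✓; |FA| = 27.40 ✓; ∠FAU = 45.90° ✓; |AU| = 13.50 ✓; ∠AUR = 101.4° ✓; |UR| = 20.00 ✗.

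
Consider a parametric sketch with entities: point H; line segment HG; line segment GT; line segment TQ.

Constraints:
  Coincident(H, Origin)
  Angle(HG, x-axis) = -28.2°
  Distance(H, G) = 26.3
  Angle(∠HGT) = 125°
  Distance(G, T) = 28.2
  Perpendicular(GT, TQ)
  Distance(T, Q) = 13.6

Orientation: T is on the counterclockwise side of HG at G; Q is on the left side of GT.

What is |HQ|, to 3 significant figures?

44.0

H is at the origin; HG runs at -28.2° with length 26.3, so G = 26.3·(cos -28.2°, sin -28.2°) = (23.2, -12.4). ∠HGT = 125.0°, so GT runs at -28.2° + (180° − 125.0°) = 26.8° from the x-axis; with |GT| = 28.2, T = G + 28.2·(cos 26.8°, sin 26.8°) = (48.3, 0.287). The perpendicularity gives TQ at right angles to GT; with |TQ| = 13.6 on the left of GT, Q = T + 13.6·(-0.451, 0.893) = (42.2, 12.4). Then |HQ| = |Q − H| = 44.0.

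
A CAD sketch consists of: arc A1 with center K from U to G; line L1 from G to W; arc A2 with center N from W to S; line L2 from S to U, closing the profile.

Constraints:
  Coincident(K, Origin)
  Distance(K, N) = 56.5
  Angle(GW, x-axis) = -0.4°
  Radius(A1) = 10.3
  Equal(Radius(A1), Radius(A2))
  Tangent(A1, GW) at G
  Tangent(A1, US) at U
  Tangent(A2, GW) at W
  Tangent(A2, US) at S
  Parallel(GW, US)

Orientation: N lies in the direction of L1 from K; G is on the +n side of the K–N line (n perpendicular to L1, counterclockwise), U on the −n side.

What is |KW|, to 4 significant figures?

57.43

The slot axis is L1's direction at -0.4°, so u = (cos -0.4°, sin -0.4°) = (1.000, -0.006981) and n = (−sin -0.4°, cos -0.4°) = (0.006981, 1.000). K is at the origin and N lies 56.5 along u from K, so N = 56.5·u = (56.50, -0.3944). Tangency of A1 to both parallel lines with radius 10.3 puts G and U at K ± 10.3·n: G = (0.07191, 10.30), U = (-0.07191, -10.30). Equal radii place W and S the same way about N: W = N + 10.3·n = (56.57, 9.905), S = N − 10.3·n = (56.43, -10.69). Then |KW| = |W − K| = 57.43.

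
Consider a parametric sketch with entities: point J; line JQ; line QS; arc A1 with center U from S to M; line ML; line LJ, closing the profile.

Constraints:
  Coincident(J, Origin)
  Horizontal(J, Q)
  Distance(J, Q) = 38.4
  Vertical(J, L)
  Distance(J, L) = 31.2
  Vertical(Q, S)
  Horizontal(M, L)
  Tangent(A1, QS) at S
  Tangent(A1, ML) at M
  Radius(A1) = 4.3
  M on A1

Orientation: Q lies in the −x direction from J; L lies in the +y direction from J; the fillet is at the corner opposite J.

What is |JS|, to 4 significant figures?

46.88

The virtual corner opposite J is at (-38.40, 31.20). Since A1 is tangent to QS there, US ⟂ QS and tangency of A1 to ML means the radius UM is perpendicular to ML, with radius 4.3, so the center U sits 4.3 in from both sides at U = (-34.10, 26.90). That places the tangent points at S = (-38.40, 26.90) on QS and M = (-34.10, 31.20) on ML. Then |JS| = |S − J| = 46.88.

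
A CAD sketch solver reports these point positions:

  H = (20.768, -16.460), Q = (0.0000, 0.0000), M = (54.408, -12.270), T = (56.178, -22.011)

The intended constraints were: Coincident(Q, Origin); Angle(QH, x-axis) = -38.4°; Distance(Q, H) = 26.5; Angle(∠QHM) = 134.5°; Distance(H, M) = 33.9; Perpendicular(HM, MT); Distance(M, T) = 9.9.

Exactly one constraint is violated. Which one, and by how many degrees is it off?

Perpendicular(HM, MT) — off by 3.20°.

Q = (0.00, 0.00) ✓; QH at -38.40° ✓; |QH| = 26.50 ✓; ∠QHM = 134.5° ✓; |HM| = 33.90 ✓; ∠(HM, MT) = 86.80° ✗; |MT| = 9.901 ✓.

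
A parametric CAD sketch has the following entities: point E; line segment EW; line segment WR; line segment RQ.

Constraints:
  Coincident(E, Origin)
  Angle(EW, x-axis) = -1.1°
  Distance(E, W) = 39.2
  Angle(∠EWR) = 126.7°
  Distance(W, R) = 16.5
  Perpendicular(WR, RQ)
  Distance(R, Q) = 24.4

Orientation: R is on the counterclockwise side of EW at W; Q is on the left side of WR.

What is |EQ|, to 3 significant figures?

40.5

E is at the origin; EW runs at -1.1° with length 39.2, so W = 39.2·(cos -1.1°, sin -1.1°) = (39.2, -0.753). ∠EWR = 126.7°, so WR runs at -1.1° + (180° − 126.7°) = 52.2° from the x-axis; with |WR| = 16.5, R = W + 16.5·(cos 52.2°, sin 52.2°) = (49.3, 12.3). WR ⟂ RQ; with |RQ| = 24.4 on the left of WR, Q = R + 24.4·(-0.790, 0.613) = (30.0, 27.2). Then |EQ| = |Q − E| = 40.5.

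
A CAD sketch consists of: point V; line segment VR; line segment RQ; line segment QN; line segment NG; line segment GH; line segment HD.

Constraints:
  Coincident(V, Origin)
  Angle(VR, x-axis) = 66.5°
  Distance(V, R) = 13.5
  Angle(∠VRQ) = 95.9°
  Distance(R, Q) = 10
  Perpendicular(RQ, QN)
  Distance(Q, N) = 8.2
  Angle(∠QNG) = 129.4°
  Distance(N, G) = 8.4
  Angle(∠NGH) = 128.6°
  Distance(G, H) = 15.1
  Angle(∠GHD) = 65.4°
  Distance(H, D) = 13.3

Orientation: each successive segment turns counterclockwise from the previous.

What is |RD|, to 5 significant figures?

3.3434

∠NGH = 128.6° gives GH at -17.400° from the x-axis; with |GH| = 15.1, H = (10.092, -2.2016). ∠GHD = 65.4° gives HD at 97.200° from the x-axis; with |HD| = 13.3, D = (8.4253, 10.993). Then |RD| = |D − R| = 3.3434.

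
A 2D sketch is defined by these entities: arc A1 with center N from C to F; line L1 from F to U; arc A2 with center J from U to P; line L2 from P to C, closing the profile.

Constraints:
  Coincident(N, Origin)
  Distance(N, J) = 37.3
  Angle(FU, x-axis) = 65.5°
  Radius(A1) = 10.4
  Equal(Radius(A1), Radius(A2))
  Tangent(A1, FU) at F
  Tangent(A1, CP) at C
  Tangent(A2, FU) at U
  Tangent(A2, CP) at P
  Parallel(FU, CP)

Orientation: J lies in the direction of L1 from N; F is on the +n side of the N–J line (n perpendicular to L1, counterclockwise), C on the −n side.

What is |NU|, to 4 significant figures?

38.72

The slot axis is L1's direction at 65.5°, so u = (cos 65.5°, sin 65.5°) = (0.4147, 0.9100) and n = (−sin 65.5°, cos 65.5°) = (-0.9100, 0.4147). N is at the origin and J lies 37.3 along u from N, so J = 37.3·u = (15.47, 33.94). Tangency of A1 to both parallel lines with radius 10.4 puts F and C at N ± 10.4·n: F = (-9.464, 4.313), C = (9.464, -4.313). Equal radii place U and P the same way about J: U = J + 10.4·n = (6.004, 38.25), P = J − 10.4·n = (24.93, 29.63). Then |NU| = |U − N| = 38.72.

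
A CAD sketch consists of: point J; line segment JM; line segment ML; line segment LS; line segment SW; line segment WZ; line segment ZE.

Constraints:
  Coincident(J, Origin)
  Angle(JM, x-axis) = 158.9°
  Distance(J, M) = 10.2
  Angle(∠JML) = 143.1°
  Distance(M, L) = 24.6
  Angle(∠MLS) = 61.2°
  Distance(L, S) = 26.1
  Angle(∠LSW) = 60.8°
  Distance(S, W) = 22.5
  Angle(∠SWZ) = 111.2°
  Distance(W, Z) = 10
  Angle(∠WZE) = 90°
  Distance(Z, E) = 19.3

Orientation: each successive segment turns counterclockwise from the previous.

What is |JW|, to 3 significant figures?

8.58

J is at the origin; JM runs at 158.9° with length 10.2, so M = (-9.52, 3.67). ∠JML = 143.1° gives ML at -164° from the x-axis; with |ML| = 24.6, L = (-33.2, -3.03). ∠MLS = 61.2° gives LS at -45.4° from the x-axis; with |LS| = 26.1, S = (-14.9, -21.6). ∠LSW = 60.8° gives SW at 73.8° from the x-axis; with |SW| = 22.5, W = (-8.58, -0.00340). Then |JW| = |W − J| = 8.58.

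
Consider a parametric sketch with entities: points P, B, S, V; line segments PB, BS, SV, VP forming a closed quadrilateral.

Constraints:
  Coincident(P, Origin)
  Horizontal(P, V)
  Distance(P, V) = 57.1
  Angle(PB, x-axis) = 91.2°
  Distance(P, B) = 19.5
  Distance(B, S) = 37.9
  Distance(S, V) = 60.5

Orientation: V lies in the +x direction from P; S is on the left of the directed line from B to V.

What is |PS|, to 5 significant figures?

54.534

Checks: |BS| = 37.90 ✓; |SV| = 60.50 ✓.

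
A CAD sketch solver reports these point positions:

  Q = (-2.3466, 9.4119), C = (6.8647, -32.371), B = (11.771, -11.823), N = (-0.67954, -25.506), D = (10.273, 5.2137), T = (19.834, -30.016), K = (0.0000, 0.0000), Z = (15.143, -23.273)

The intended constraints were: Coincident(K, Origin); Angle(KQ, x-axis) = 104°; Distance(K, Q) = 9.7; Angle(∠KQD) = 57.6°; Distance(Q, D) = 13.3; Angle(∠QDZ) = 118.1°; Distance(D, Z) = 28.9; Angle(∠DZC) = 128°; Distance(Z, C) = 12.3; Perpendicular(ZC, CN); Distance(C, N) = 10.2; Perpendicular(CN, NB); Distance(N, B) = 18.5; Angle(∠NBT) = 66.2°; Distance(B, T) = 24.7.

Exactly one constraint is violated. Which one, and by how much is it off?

Distance(B, T) = 24.7 — off by 4.80.

K = (0.00, 0.00) ✓; KQ at 104.0° ✓; |KQ| = 9.700 ✓; ∠KQD = 57.60° ✓; |QD| = 13.30 ✓; ∠QDZ = 118.1° ✓; |DZ| = 28.90 ✓; ∠DZC = 128.0° ✓; |ZC| = 12.30 ✓; ∠(ZC, CN) = 90.00° ✓; |CN| = 10.20 ✓; ∠(CN, NB) = 90.00° ✓; |NB| = 18.50 ✓; ∠NBT = 66.20° ✓; |BT| = 19.90 ✗.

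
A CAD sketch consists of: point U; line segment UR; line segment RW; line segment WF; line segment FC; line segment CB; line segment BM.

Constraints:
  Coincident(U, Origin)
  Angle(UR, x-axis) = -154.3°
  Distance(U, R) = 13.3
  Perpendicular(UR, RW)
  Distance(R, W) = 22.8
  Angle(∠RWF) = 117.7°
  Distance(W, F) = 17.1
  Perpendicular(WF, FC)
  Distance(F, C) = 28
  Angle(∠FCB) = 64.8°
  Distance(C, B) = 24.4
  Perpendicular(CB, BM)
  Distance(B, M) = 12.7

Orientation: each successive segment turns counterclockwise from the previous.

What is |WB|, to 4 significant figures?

18.30

U is at the origin; UR runs at -154.3° with length 13.3, so R = (-11.98, -5.768). UR is perpendicular to RW, so RW runs at -64.30°; with |RW| = 22.8, W = (-2.097, -26.31). ∠RWF = 117.7° gives WF at -2.000° from the x-axis; with |WF| = 17.1, F = (14.99, -26.91). The perpendicularity gives FC at right angles to WF, so FC runs at 88.00°; with |FC| = 28.0, C = (15.97, 1.074). ∠FCB = 64.8° gives CB at -156.8° from the x-axis; with |CB| = 24.4, B = (-6.457, -8.538). Then |WB| = |B − W| = 18.30.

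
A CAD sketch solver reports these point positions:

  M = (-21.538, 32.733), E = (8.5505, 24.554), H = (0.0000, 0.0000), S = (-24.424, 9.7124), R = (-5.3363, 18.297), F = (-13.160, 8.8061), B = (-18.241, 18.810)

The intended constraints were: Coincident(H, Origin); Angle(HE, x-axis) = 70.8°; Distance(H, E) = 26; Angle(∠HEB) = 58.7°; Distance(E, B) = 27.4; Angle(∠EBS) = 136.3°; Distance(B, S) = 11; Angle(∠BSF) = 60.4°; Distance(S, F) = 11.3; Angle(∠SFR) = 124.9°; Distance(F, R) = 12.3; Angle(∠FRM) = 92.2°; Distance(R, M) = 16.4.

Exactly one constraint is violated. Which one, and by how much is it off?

Distance(R, M) = 16.4 — off by 5.30.

H = (0.00, 0.00) ✓; HE at 70.80° ✓; |HE| = 26.00 ✓; ∠HEB = 58.70° ✓; |EB| = 27.40 ✓; ∠EBS = 136.3° ✓; |BS| = 11.00 ✓; ∠BSF = 60.40° ✓; |SF| = 11.30 ✓; ∠SFR = 124.9° ✓; |FR| = 12.30 ✓; ∠FRM = 92.20° ✓; |RM| = 21.70 ✗.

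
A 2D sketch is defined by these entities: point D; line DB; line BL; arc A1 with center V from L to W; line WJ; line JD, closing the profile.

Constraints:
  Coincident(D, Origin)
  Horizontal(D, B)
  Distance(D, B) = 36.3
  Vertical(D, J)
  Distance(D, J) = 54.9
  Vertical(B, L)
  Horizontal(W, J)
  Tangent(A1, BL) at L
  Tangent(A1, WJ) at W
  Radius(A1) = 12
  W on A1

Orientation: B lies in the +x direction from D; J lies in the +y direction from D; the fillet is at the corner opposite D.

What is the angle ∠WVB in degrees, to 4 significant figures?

164.4°

D is at the origin; D and B share the same y with |DB| = 36.3 and B on the +x side, so B = (36.30, 0.000). DJ is vertical with |DJ| = 54.9 and J on the +y side, so J = (0.000, 54.90). The virtual corner opposite D is at (36.30, 54.90). Since A1 is tangent to BL there, VL ⟂ BL and the tangent condition forces VW to be normal to WJ, with radius 12.0, so the center V sits 12.0 in from both sides at V = (24.30, 42.90). That places the tangent points at L = (36.30, 42.90) on BL and W = (24.30, 54.90) on WJ. Then cos ∠WVB = VW·VB / (|VW||VB|), giving 164.4°.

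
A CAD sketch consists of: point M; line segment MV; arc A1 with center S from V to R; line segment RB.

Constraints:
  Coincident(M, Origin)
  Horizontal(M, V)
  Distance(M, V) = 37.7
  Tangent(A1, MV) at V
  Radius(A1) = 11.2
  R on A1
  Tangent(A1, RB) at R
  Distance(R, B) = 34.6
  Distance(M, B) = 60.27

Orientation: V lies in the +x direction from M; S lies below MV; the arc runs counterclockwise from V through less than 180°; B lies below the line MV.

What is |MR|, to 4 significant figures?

30.61

Checks: |SV| = 11.20 ✓; |SR| = 11.20 ✓; ∠(SR, RB) = 90.00° ✓; |RB| = 34.60 ✓; |MB| = 60.27 ✓.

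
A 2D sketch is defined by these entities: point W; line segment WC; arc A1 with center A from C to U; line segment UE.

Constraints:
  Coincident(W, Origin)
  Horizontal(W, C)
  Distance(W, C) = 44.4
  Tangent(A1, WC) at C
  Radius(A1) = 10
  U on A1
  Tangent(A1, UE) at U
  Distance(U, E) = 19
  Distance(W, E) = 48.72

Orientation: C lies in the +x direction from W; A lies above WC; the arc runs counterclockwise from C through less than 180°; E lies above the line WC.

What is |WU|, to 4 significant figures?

54.22

Checks: |AU| = 10.00 ✓; ∠(AU, UE) = 90.00° ✓; |UE| = 19.00 ✓; |WE| = 48.72 ✓.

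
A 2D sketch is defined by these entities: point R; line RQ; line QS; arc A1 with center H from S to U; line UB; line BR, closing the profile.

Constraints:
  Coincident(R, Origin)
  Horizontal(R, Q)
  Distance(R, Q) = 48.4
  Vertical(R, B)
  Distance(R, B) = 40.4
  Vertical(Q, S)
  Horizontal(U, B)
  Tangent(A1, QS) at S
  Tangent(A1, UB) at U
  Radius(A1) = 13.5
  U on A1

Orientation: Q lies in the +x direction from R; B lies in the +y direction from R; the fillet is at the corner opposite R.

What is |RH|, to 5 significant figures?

44.064

R is at the origin; RQ is horizontal with |RQ| = 48.4 and Q on the +x side, so Q = (48.400, 0.0000). R and B share the same x with |RB| = 40.4 and B on the +y side, so B = (0.0000, 40.400). The virtual corner opposite R is at (48.400, 40.400). The tangent condition forces HS to be normal to QS and since A1 is tangent to UB there, HU ⟂ UB, with radius 13.5, so the center H sits 13.5 in from both sides at H = (34.900, 26.900). Then |RH| = |H − R| = 44.064.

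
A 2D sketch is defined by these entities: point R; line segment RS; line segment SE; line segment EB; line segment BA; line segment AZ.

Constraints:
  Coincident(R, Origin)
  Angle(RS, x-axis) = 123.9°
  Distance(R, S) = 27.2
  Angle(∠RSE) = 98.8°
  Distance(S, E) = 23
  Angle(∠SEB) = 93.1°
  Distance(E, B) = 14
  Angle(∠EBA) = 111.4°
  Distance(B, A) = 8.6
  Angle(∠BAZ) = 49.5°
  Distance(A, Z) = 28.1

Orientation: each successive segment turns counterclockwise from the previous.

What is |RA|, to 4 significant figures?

22.15

R is at the origin; RS runs at 123.9° with length 27.2, so S = (-15.17, 22.58). ∠RSE = 98.8° gives SE at -154.9° from the x-axis; with |SE| = 23.0, E = (-36.00, 12.82). ∠SEB = 93.1° gives EB at -68.00° from the x-axis; with |EB| = 14.0, B = (-30.75, -0.1608). ∠EBA = 111.4° gives BA at 0.6000° from the x-axis; with |BA| = 8.6, A = (-22.15, -0.07077). Then |RA| = |A − R| = 22.15.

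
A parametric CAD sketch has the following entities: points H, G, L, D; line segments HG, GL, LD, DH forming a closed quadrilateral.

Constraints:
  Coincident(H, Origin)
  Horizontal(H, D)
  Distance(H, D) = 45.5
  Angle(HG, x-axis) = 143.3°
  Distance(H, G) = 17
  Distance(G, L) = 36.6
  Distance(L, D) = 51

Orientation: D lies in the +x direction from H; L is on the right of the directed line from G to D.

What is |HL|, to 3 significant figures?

23.7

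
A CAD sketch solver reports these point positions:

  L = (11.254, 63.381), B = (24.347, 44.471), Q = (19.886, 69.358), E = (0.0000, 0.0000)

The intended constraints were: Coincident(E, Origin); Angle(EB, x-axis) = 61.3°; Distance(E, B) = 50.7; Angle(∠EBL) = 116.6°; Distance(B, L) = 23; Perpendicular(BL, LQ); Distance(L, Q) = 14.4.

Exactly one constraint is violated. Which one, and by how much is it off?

Distance(L, Q) = 14.4 — off by 3.90.

E = (0.00, 0.00) ✓; EB at 61.30° ✓; |EB| = 50.70 ✓; ∠EBL = 116.6° ✓; |BL| = 23.00 ✓; ∠(BL, LQ) = 90.00° ✓; |LQ| = 10.50 ✗.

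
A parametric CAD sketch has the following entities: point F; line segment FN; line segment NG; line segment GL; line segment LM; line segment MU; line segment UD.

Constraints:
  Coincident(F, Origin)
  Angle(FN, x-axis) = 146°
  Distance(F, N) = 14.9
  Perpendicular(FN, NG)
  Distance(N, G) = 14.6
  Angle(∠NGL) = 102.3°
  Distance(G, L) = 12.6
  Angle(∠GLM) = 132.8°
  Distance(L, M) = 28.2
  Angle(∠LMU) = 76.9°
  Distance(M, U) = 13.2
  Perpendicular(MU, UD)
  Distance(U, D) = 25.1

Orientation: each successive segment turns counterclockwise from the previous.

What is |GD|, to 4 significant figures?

9.551

F is at the origin; FN runs at 146.0° with length 14.9, so N = (-12.35, 8.332). FN ⟂ NG, so NG runs at -124.0°; with |NG| = 14.6, G = (-20.52, -3.772). ∠NGL = 102.3° gives GL at -46.30° from the x-axis; with |GL| = 12.6, L = (-11.81, -12.88). ∠GLM = 132.8° gives LM at 0.9000° from the x-axis; with |LM| = 28.2, M = (16.38, -12.44). ∠LMU = 76.9° gives MU at 104.0° from the x-axis; with |MU| = 13.2, U = (13.19, 0.3695). MU ⟂ UD, so UD runs at -166.0°; with |UD| = 25.1, D = (-11.16, -5.703). Then |GD| = |D − G| = 9.551.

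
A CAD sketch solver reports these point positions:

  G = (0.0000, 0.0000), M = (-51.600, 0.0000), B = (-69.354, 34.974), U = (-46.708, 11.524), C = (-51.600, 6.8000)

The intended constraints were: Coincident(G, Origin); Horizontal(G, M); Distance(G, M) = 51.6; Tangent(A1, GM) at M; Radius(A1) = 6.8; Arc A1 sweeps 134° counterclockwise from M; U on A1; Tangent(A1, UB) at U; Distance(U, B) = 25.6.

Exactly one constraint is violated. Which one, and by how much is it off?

Distance(U, B) = 25.6 — off by 7.00.

G = (0.00, 0.00) ✓; G.y = 0.00, M.y = 0.00 ✓; |GM| = 51.60 ✓; ∠(CM, MG) = 90.00° ✓; |CM| = 6.800 ✓; bearing(C→U) − bearing(C→M) = 134.0° ✓; |CU| = 6.801 ✓; ∠(CU, UB) = 90.00° ✓; |UB| = 32.60 ✗.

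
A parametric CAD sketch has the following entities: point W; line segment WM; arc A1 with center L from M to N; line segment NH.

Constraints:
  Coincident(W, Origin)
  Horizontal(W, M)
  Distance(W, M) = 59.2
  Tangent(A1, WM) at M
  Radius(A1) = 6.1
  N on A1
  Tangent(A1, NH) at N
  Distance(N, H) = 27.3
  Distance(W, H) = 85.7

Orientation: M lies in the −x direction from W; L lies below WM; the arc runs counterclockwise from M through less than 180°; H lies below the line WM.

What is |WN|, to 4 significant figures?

63.41

Checks: W.y = 0.00, M.y = 0.00 ✓; |LN| = 6.100 ✓; ∠(LN, NH) = 90.00° ✓; |NH| = 27.30 ✓; |WH| = 85.70 ✓.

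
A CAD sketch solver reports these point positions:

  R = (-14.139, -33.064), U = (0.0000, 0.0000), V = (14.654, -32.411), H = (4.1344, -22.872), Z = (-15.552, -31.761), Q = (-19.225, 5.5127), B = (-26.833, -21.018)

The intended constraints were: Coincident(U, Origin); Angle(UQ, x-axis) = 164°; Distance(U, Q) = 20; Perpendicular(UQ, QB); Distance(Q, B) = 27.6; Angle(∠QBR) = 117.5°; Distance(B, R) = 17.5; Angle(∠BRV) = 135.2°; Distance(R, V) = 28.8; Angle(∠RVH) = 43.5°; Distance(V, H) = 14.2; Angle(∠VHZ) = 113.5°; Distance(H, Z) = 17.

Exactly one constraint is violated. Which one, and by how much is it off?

Distance(H, Z) = 17 — off by 4.60.

U = (0.00, 0.00) ✓; UQ at 164.0° ✓; |UQ| = 20.00 ✓; ∠(UQ, QB) = 90.00° ✓; |QB| = 27.60 ✓; ∠QBR = 117.5° ✓; |BR| = 17.50 ✓; ∠BRV = 135.2° ✓; |RV| = 28.80 ✓; ∠RVH = 43.50° ✓; |VH| = 14.20 ✓; ∠VHZ = 113.5° ✓; |HZ| = 21.60 ✗.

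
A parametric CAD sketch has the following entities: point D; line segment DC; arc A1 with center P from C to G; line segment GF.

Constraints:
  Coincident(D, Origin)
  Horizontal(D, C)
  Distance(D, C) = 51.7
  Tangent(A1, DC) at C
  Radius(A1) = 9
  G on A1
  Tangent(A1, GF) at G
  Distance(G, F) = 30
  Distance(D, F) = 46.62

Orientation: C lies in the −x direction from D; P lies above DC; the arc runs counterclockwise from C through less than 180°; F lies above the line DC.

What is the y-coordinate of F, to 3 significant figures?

33.6

D is at the origin; DC is horizontal with |DC| = 51.7 and C on the −x side, so C = (-51.7, 0.00). The tangent condition forces PC to be normal to DC, so P = C + (0, 9) = (-51.7, 9.00). Since PG ⟂ GF (tangency), |PF| = √(9.0² + 30.0²) = 31.3 regardless of where G sits on A1. So F lies on both circle(D, 46.62) and circle(P, 31.3); the above-DC intersection is F = (-32.3, 33.6). G is the foot of the tangent from F: G = (-43.3, 5.70).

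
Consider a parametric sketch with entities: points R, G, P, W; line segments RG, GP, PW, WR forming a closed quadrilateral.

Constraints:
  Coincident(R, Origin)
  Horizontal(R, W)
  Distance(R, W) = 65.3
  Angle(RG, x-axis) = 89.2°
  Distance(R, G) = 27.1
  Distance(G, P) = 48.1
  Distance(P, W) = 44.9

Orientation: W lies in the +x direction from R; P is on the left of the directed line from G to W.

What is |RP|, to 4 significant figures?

61.84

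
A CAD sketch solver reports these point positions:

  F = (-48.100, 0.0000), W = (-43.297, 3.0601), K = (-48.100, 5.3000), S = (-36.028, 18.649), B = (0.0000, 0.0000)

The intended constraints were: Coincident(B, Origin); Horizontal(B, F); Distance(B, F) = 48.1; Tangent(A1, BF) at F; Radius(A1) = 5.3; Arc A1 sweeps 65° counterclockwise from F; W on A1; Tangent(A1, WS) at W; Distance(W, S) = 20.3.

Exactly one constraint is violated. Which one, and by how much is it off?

Distance(W, S) = 20.3 — off by 3.10.

B = (0.00, 0.00) ✓; B.y = 0.00, F.y = 0.00 ✓; |BF| = 48.10 ✓; ∠(KF, FB) = 90.00° ✓; |KF| = 5.300 ✓; bearing(K→W) − bearing(K→F) = 65.00° ✓; |KW| = 5.300 ✓; ∠(KW, WS) = 90.00° ✓; |WS| = 17.20 ✗.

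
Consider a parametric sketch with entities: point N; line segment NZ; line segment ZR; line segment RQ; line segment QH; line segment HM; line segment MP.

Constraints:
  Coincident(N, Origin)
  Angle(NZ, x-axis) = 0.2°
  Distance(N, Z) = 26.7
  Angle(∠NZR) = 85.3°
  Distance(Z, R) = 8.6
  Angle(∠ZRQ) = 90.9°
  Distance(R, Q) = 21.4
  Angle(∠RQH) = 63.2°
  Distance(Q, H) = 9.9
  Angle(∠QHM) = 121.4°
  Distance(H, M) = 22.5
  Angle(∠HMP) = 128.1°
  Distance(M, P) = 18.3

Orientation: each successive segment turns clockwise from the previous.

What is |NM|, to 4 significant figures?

32.22

N is at the origin; NZ runs at 0.2° with length 26.7, so Z = (26.70, 0.09320). ∠NZR = 85.3° gives ZR at -94.50° from the x-axis; with |ZR| = 8.6, R = (26.03, -8.480). ∠ZRQ = 90.9° gives RQ at 176.4° from the x-axis; with |RQ| = 21.4, Q = (4.667, -7.137). ∠RQH = 63.2° gives QH at 59.60° from the x-axis; with |QH| = 9.9, H = (9.677, 1.402). ∠QHM = 121.4° gives HM at 1.000° from the x-axis; with |HM| = 22.5, M = (32.17, 1.795). Then |NM| = |M − N| = 32.22.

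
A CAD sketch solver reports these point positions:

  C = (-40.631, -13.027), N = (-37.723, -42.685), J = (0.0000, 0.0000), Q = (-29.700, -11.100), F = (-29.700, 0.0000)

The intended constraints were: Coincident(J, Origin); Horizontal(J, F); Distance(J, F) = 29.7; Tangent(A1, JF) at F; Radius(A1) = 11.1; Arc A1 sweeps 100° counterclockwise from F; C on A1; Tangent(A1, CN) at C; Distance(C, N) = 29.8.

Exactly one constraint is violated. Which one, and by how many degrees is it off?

Tangent(A1, CN) at C — off by 4.40°.

J = (0.00, 0.00) ✓; J.y = 0.00, F.y = 0.00 ✓; |JF| = 29.70 ✓; ∠(QF, FJ) = 90.00° ✓; |QF| = 11.10 ✓; bearing(Q→C) − bearing(Q→F) = 100.0° ✓; |QC| = 11.10 ✓; ∠(QC, CN) = 94.40° ✗; |CN| = 29.80 ✓.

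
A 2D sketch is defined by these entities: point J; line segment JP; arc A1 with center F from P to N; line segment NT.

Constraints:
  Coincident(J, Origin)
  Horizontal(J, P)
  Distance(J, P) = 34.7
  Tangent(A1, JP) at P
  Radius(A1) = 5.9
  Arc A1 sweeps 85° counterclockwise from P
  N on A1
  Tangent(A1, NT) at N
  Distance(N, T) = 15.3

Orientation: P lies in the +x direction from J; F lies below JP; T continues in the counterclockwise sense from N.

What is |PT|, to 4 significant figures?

21.85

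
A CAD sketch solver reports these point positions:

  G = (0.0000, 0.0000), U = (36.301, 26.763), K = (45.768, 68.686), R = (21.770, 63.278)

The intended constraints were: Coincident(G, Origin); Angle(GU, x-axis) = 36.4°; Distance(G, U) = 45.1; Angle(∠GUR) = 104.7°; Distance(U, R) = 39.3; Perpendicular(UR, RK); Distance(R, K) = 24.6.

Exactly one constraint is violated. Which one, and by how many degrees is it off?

Perpendicular(UR, RK) — off by 9.00°.

G = (0.00, 0.00) ✓; GU at 36.40° ✓; |GU| = 45.10 ✓; ∠GUR = 104.7° ✓; |UR| = 39.30 ✓; ∠(UR, RK) = 99.00° ✗; |RK| = 24.60 ✓.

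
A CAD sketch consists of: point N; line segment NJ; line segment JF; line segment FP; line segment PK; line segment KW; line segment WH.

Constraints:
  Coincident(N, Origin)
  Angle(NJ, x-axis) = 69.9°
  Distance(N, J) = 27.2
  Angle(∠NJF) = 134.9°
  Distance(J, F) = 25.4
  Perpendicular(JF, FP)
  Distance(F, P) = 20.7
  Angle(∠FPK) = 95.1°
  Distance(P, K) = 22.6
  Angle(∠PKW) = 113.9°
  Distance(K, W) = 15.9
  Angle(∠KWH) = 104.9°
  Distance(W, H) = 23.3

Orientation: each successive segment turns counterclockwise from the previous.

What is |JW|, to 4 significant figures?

10.04

N is at the origin; NJ runs at 69.9° with length 27.2, so J = (9.348, 25.54). ∠NJF = 134.9° gives JF at 115.0° from the x-axis; with |JF| = 25.4, F = (-1.387, 48.56). JF is perpendicular to FP, so FP runs at -155.0°; with |FP| = 20.7, P = (-20.15, 39.82). ∠FPK = 95.1° gives PK at -70.10° from the x-axis; with |PK| = 22.6, K = (-12.45, 18.56). ∠PKW = 113.9° gives KW at -4.000° from the x-axis; with |KW| = 15.9, W = (3.406, 17.46). Then |JW| = |W − J| = 10.04.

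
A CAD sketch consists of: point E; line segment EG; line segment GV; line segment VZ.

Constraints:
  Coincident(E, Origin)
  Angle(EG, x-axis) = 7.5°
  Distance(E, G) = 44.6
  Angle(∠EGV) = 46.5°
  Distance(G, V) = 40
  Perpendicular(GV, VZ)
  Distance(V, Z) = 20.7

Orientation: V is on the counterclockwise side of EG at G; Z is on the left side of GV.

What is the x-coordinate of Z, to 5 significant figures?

0.10567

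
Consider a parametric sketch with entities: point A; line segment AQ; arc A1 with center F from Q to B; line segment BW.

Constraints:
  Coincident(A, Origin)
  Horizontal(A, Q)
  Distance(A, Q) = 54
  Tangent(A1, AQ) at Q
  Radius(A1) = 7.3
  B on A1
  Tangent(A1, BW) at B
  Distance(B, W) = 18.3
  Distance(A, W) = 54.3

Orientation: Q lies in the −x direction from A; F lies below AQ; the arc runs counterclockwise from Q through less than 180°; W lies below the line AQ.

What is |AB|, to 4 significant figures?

60.76

Checks: |FB| = 7.300 ✓; ∠(FB, BW) = 90.00° ✓; |BW| = 18.30 ✓; |AW| = 54.30 ✓.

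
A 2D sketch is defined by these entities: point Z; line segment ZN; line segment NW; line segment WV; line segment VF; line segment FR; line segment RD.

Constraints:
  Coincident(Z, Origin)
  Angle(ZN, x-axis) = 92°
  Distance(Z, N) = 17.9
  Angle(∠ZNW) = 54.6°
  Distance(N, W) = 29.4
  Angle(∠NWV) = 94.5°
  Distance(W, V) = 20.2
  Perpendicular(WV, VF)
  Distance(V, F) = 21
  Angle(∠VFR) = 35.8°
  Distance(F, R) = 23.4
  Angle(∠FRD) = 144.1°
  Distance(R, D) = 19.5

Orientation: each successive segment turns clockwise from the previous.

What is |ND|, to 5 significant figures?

47.618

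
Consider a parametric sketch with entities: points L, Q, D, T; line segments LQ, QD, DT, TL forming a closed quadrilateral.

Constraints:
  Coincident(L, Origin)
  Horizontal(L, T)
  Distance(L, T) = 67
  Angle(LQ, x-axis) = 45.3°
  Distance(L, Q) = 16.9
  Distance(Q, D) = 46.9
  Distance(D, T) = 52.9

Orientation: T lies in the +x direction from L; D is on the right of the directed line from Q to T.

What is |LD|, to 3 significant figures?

41.6

L is at the origin; LT is horizontal with |LT| = 67.0 and T in +x, so T = (67.0, 0). LQ runs at 45.3° with |LQ| = 16.9, so Q = (11.9, 12.0). D is determined by |QD| = 46.9 and |DT| = 52.9 together: it lies at the intersection of circle(Q, 46.9) and circle(T, 52.9). With |QT| = 56.4, the foot of the radical line on QT is 22.9 from Q and the perpendicular offset is √(46.9² − 22.9²) = 40.9. Taking the right-of-QT solution: D = (25.5, -32.9).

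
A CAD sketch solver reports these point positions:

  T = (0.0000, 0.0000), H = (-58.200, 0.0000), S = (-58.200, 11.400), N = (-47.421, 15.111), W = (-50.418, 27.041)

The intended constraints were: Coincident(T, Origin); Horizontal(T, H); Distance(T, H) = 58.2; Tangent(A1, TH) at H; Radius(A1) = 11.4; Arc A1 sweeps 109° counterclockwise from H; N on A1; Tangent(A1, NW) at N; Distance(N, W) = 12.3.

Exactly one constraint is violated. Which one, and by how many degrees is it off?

Tangent(A1, NW) at N — off by 4.90°.

T = (0.00, 0.00) ✓; T.y = 0.00, H.y = 0.00 ✓; |TH| = 58.20 ✓; ∠(SH, HT) = 90.00° ✓; |SH| = 11.40 ✓; bearing(S→N) − bearing(S→H) = 109.0° ✓; |SN| = 11.40 ✓; ∠(SN, NW) = 94.90° ✗; |NW| = 12.30 ✓.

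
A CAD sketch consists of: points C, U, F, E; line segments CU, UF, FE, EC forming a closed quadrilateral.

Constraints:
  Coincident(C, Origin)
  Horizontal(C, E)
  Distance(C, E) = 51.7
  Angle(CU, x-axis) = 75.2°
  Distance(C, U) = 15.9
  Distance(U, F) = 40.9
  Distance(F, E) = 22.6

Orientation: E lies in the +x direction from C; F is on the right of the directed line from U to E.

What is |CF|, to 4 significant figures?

35.85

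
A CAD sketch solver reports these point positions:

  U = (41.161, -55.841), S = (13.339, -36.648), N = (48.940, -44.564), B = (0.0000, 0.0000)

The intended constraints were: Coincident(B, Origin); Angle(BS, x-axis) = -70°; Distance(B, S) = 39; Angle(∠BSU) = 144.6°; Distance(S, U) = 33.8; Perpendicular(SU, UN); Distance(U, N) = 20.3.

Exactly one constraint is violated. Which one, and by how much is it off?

Distance(U, N) = 20.3 — off by 6.60.

B = (0.00, 0.00) ✓; BS at -70.00° ✓; |BS| = 39.00 ✓; ∠BSU = 144.6° ✓; |SU| = 33.80 ✓; ∠(SU, UN) = 90.00° ✓; |UN| = 13.70 ✗.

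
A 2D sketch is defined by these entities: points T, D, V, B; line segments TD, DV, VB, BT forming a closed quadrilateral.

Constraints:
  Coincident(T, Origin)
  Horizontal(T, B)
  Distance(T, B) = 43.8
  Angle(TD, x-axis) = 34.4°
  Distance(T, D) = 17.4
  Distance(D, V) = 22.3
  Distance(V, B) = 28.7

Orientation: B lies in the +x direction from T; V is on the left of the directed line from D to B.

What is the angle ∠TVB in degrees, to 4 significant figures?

78.05°

T is at the origin; TB is horizontal with |TB| = 43.8 and B in +x, so B = (43.8, 0). TD runs at 34.4° with |TD| = 17.4, so D = (14.36, 9.830). V is determined by |DV| = 22.3 and |VB| = 28.7 together: it lies at the intersection of circle(D, 22.3) and circle(B, 28.7). With |DB| = 31.04, the foot of the radical line on DB is 10.26 from D and the perpendicular offset is √(22.3² − 10.26²) = 19.80. Taking the left-of-DB solution: V = (30.36, 25.36).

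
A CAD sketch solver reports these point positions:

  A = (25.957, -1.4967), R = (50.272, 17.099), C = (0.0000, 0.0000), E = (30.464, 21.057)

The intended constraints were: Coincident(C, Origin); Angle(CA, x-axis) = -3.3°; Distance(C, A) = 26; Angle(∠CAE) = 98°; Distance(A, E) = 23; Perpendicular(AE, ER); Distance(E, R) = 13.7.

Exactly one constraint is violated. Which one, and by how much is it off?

Distance(E, R) = 13.7 — off by 6.50.

C = (0.00, 0.00) ✓; CA at -3.300° ✓; |CA| = 26.00 ✓; ∠CAE = 98.00° ✓; |AE| = 23.00 ✓; ∠(AE, ER) = 90.00° ✓; |ER| = 20.20 ✗.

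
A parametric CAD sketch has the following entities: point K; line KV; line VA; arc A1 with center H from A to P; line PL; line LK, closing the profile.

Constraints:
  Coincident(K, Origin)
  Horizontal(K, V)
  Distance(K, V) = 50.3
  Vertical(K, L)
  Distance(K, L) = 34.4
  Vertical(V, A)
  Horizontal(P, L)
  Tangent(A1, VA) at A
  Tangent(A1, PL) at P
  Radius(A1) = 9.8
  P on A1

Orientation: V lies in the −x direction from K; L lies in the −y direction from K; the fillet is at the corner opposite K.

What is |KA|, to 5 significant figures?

55.993

K is at the origin; KV is horizontal with |KV| = 50.3 and V on the −x side, so V = (-50.300, 0.0000). KL is vertical with |KL| = 34.4 and L on the −y side, so L = (0.0000, -34.400). The virtual corner opposite K is at (-50.300, -34.400). Since A1 is tangent to VA there, HA ⟂ VA and tangency of A1 to PL means the radius HP is perpendicular to PL, with radius 9.8, so the center H sits 9.8 in from both sides at H = (-40.500, -24.600). That places the tangent points at A = (-50.300, -24.600) on VA and P = (-40.500, -34.400) on PL. Then |KA| = |A − K| = 55.993.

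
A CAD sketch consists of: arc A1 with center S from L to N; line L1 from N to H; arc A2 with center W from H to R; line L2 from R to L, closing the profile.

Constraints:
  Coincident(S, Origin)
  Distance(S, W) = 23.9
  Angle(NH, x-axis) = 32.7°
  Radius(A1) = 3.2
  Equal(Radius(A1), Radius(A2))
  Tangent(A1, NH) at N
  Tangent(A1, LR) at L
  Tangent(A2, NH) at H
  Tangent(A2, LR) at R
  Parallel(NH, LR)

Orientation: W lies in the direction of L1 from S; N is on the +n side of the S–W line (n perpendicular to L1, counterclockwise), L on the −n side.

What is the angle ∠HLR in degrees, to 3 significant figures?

15.0°

Tangency of A1 to both parallel lines with radius 3.2 puts N and L at S ± 3.2·n: N = (-1.73, 2.69), L = (1.73, -2.69). Equal radii place H and R the same way about W: H = W + 3.2·n = (18.4, 15.6), R = W − 3.2·n = (21.8, 10.2). Then cos ∠HLR = LH·LR / (|LH||LR|), giving 15.0°.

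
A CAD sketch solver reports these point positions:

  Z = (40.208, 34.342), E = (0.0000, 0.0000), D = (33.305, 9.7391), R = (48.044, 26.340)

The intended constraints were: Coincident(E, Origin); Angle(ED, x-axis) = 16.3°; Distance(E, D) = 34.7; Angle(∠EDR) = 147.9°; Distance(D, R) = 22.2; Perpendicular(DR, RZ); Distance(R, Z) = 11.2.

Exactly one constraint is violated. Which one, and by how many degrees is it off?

Perpendicular(DR, RZ) — off by 4.00°.

E = (0.00, 0.00) ✓; ED at 16.30° ✓; |ED| = 34.70 ✓; ∠EDR = 147.9° ✓; |DR| = 22.20 ✓; ∠(DR, RZ) = 86.00° ✗; |RZ| = 11.20 ✓.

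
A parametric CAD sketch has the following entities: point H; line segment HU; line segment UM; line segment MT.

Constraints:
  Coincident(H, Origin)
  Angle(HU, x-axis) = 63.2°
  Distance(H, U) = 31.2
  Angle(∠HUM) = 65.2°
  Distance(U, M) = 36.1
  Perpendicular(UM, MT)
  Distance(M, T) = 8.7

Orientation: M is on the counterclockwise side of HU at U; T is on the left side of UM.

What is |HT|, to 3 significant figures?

30.2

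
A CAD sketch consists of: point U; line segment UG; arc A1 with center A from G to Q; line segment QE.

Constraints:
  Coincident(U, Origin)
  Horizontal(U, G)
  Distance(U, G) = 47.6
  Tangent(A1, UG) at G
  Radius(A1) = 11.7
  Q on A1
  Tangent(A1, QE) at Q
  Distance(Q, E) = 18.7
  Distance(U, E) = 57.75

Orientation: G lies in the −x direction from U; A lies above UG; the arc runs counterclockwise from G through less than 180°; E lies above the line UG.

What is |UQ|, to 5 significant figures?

41.394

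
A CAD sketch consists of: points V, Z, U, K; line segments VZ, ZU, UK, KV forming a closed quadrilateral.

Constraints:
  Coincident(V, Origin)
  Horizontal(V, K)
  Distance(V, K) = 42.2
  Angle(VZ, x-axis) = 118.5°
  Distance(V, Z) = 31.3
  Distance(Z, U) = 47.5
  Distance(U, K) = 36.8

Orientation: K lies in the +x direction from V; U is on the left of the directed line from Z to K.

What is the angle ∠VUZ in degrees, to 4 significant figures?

38.43°

Checks: |ZU| = 47.50 ✓; |UK| = 36.80 ✓.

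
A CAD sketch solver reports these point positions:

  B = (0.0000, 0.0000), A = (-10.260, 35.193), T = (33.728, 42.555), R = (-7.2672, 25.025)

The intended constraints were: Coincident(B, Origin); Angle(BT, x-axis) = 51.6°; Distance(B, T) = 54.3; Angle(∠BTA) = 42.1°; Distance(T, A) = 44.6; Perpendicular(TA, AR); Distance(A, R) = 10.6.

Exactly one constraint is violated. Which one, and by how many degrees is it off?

Perpendicular(TA, AR) — off by 6.90°.

B = (0.00, 0.00) ✓; BT at 51.60° ✓; |BT| = 54.30 ✓; ∠BTA = 42.10° ✓; |TA| = 44.60 ✓; ∠(TA, AR) = 96.90° ✗; |AR| = 10.60 ✓.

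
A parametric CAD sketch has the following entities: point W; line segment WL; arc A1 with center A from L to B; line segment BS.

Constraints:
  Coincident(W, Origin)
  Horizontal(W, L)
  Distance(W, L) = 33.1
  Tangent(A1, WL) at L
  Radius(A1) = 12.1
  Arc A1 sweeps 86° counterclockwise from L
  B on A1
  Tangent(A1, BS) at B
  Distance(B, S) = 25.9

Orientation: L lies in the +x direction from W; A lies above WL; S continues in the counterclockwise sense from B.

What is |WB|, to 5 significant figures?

46.552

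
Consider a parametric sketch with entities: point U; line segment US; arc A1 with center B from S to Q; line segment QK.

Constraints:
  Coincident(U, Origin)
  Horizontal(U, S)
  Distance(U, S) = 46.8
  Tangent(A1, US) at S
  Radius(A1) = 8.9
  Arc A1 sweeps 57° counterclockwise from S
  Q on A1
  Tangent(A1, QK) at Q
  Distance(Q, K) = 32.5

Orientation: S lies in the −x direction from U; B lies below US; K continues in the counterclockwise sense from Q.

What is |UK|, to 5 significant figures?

78.481

U is at the origin; U and S share the same y with |US| = 46.8 and S on the −x side, so S = (-46.800, 0.0000). Since A1 is tangent to US there, BS ⟂ US, so B = S + (0, -8.9) = (-46.800, -8.9000). On A1, S sits at bearing 90° from B; a 57° counterclockwise sweep puts Q at bearing 147°, so Q = B + 8.9·(cos 147°, sin 147°) = (-54.264, -4.0527). The tangent condition forces BQ to be normal to QK, so QK runs along (−sin 147°, cos 147°); with |QK| = 32.5, K = (-71.965, -31.310). Then |UK| = |K − U| = 78.481.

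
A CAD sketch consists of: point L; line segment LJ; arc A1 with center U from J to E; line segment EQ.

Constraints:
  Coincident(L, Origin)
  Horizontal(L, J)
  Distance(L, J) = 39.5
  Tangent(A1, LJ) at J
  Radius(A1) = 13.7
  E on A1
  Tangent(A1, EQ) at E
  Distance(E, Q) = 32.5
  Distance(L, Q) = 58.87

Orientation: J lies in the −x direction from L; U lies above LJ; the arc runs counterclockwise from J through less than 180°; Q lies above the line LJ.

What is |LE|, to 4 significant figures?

31.07

L is at the origin; L and J share the same y with |LJ| = 39.5 and J on the −x side, so J = (-39.50, 0.000). Tangency of A1 to LJ means the radius UJ is perpendicular to LJ, so U = J + (0, 13.7) = (-39.50, 13.70). Since UE ⟂ EQ (tangency), |UQ| = √(13.7² + 32.5²) = 35.27 regardless of where E sits on A1. So Q lies on both circle(L, 58.87) and circle(U, 35.27); the above-LJ intersection is Q = (-33.45, 48.45). E is the foot of the tangent from Q: E = (-26.15, 16.78).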